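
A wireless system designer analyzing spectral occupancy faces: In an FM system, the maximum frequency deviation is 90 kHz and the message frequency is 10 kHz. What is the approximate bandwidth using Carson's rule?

Carson's rule: BW = 2*(delta_f + f_m)
= 2*(90 + 10) kHz = 200 kHz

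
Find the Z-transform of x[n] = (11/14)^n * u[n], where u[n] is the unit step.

The Z-transform of a^n * u[n] is z/(z-a) for |z| > |a|.
Here a = 11/14, so X(z) = z/(z - (11/14)) = 14z/(14z - 11)
ROC: |z| > 11/14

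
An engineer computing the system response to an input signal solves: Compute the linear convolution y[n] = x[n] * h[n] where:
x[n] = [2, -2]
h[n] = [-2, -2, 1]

y[n] = sum_k x[k]*h[n-k]. Output length = len(x) + len(h) - 1 = 2 + 3 - 1 = 4.
y[0] = 2*-2 = -4
y[1] = -2*-2 + 2*-2 = 0
y[2] = -2*-2 + 2*1 = 6
y[3] = -2*1 = -2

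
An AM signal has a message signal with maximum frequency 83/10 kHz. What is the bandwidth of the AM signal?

In AM (double-sideband), the bandwidth is twice the message frequency.
BW = 2 * f_m = 2 * 83/10 kHz = 83/5 kHz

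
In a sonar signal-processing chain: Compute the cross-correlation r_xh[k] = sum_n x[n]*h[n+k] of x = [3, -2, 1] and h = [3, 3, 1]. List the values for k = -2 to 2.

Both sequences indexed from 0 and zero outside their support.
Lags with overlap: k = -2 to 2.
  r_xh[-2] = x[2]*h[0] = 3
  r_xh[-1] = x[1]*h[0] + x[2]*h[1] = -3
  r_xh[0] = x[0]*h[0] + x[1]*h[1] + x[2]*h[2] = 4
  r_xh[1] = x[0]*h[1] + x[1]*h[2] = 7
  r_xh[2] = x[0]*h[2] = 3
r_xh = [3, -3, 4, 7, 3] (for k = -2, ..., 2)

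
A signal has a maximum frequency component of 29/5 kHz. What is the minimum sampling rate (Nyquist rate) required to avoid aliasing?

By the Nyquist-Shannon sampling theorem,
the minimum sampling rate (Nyquist rate) must be at least 2 * f_max.
Nyquist rate = 2 * 29/5 kHz = 58/5 kHz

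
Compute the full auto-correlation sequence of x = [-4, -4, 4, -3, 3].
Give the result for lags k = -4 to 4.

r_xx[k] = sum_m x[m]*x[m+k], indexed from 0, for k = -4 to 4:
  r_xx[-4] = x[4]*x[0] = -12
  r_xx[-3] = x[3]*x[0] + x[4]*x[1] = 0
  r_xx[-2] = x[2]*x[0] + x[3]*x[1] + x[4]*x[2] = 8
  r_xx[-1] = x[1]*x[0] + x[2]*x[1] + x[3]*x[2] + x[4]*x[3] = -21
  r_xx[0] = x[0]*x[0] + x[1]*x[1] + x[2]*x[2] + x[3]*x[3] + x[4]*x[4] = 66
  r_xx[1] = x[0]*x[1] + x[1]*x[2] + x[2]*x[3] + x[3]*x[4] = -21
  r_xx[2] = x[0]*x[2] + x[1]*x[3] + x[2]*x[4] = 8
  r_xx[3] = x[0]*x[3] + x[1]*x[4] = 0
  r_xx[4] = x[0]*x[4] = -12
r_xx = [-12, 0, 8, -21, 66, -21, 8, 0, -12]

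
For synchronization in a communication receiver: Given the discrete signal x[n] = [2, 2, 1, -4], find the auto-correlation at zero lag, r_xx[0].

The auto-correlation at zero lag r_xx[0] equals the signal energy.
r_xx[0] = sum of x[n]^2 = 2^2 + 2^2 + 1^2 + (-4)^2
= 4 + 4 + 1 + 16 = 25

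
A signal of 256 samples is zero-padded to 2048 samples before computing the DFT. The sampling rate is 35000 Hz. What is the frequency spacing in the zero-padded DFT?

Original DFT: N = 256, resolution = f_s/N = 35000/256 = 4375/32 Hz
Zero-padded DFT: N = 2048, resolution = f_s/N = 35000/2048 = 4375/256 Hz
Zero-padding interpolates the spectrum (finer frequency grid)
but does NOT improve the true spectral resolution (ability to resolve close frequencies).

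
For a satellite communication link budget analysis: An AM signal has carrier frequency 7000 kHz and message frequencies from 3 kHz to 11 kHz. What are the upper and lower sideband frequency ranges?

Upper sideband (USB) = fc + [fm_low, fm_high] = 7000 + [3, 11] = [7003, 7011] kHz
Lower sideband (LSB) = fc - [fm_high, fm_low] = 7000 - [11, 3] = [6989, 6997] kHz
Total occupied spectrum: 6989 kHz to 7011 kHz (plus carrier at 7000 kHz)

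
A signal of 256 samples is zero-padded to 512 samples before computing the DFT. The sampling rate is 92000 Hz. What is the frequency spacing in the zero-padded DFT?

Original DFT: N = 256, resolution = f_s/N = 92000/256 = 2875/8 Hz
Zero-padded DFT: N = 512, resolution = f_s/N = 92000/512 = 2875/16 Hz
Zero-padding interpolates the spectrum (finer frequency grid)
but does NOT improve the true spectral resolution (ability to resolve close frequencies).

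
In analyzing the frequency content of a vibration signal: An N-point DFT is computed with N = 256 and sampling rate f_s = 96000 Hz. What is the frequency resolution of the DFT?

DFT frequency resolution = f_s / N
= 96000 / 256 = 375 Hz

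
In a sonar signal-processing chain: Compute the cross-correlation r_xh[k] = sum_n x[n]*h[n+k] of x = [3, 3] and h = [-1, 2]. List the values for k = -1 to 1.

Both sequences indexed from 0 and zero outside their support.
Lags with overlap: k = -1 to 1.
  r_xh[-1] = x[1]*h[0] = -3
  r_xh[0] = x[0]*h[0] + x[1]*h[1] = 3
  r_xh[1] = x[0]*h[1] = 6
r_xh = [-3, 3, 6] (for k = -1, ..., 1)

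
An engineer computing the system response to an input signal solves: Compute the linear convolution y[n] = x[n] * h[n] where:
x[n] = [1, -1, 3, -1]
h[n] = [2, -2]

y[n] = sum_k x[k]*h[n-k]. Output length = len(x) + len(h) - 1 = 4 + 2 - 1 = 5.
y[0] = 1*2 = 2
y[1] = -1*2 + 1*-2 = -4
y[2] = 3*2 + -1*-2 = 8
y[3] = -1*2 + 3*-2 = -8
y[4] = -1*-2 = 2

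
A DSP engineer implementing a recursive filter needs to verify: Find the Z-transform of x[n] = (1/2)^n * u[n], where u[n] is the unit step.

The Z-transform of a^n * u[n] is z/(z-a) for |z| > |a|.
Here a = 1/2, so X(z) = z/(z - (1/2)) = 2z/(2z - 1)
ROC: |z| > 1/2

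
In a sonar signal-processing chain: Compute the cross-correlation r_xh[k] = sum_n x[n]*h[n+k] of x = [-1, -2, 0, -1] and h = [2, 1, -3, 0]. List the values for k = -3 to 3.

Both sequences indexed from 0 and zero outside their support.
Lags with overlap: k = -3 to 3.
  r_xh[-3] = x[3]*h[0] = -2
  r_xh[-2] = x[2]*h[0] + x[3]*h[1] = -1
  r_xh[-1] = x[1]*h[0] + x[2]*h[1] + x[3]*h[2] = -1
  r_xh[0] = x[0]*h[0] + x[1]*h[1] + x[2]*h[2] + x[3]*h[3] = -4
  r_xh[1] = x[0]*h[1] + x[1]*h[2] + x[2]*h[3] = 5
  r_xh[2] = x[0]*h[2] + x[1]*h[3] = 3
  r_xh[3] = x[0]*h[3] = 0
r_xh = [-2, -1, -1, -4, 5, 3, 0] (for k = -3, ..., 3)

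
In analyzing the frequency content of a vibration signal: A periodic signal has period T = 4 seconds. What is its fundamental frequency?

The fundamental frequency is the reciprocal of the period.
f = 1/T = 1/(4) = 1/4 Hz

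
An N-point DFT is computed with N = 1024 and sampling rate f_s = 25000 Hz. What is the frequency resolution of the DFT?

DFT frequency resolution = f_s / N
= 25000 / 1024 = 3125/128 Hz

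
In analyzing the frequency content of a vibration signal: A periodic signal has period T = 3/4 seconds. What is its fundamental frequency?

The fundamental frequency is the reciprocal of the period.
f = 1/T = 1/(3/4) = 4/3 Hz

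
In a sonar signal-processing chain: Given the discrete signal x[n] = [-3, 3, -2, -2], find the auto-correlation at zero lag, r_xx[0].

The auto-correlation at zero lag r_xx[0] equals the signal energy.
r_xx[0] = sum of x[n]^2 = (-3)^2 + 3^2 + (-2)^2 + (-2)^2
= 9 + 9 + 4 + 4 = 26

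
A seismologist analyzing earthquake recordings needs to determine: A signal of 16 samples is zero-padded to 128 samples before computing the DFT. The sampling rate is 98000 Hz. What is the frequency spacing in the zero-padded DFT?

Original DFT: N = 16, resolution = f_s/N = 98000/16 = 6125 Hz
Zero-padded DFT: N = 128, resolution = f_s/N = 98000/128 = 6125/8 Hz
Zero-padding interpolates the spectrum (finer frequency grid)
but does NOT improve the true spectral resolution (ability to resolve close frequencies).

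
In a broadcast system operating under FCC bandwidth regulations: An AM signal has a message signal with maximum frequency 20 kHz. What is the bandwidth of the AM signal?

In AM (double-sideband), the bandwidth is twice the message frequency.
BW = 2 * f_m = 2 * 20 kHz = 40 kHz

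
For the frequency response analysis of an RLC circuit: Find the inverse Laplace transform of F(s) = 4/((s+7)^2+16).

Standard pair: w/((s+a)^2+w^2) <-> e^(-at)*sin(wt)*u(t)
With a=7, w=4: f(t) = e^(-7t)*sin(4t)*u(t)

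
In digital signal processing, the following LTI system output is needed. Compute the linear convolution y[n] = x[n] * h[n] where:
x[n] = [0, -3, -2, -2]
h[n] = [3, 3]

y[n] = sum_k x[k]*h[n-k]. Output length = len(x) + len(h) - 1 = 4 + 2 - 1 = 5.
y[0] = 0*3 = 0
y[1] = -3*3 + 0*3 = -9
y[2] = -2*3 + -3*3 = -15
y[3] = -2*3 + -2*3 = -12
y[4] = -2*3 = -6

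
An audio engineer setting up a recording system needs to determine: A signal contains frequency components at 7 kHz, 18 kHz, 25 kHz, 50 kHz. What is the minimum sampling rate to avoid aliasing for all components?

The highest frequency component is f_max = 50 kHz.
Nyquist rate = 2 * f_max = 2 * 50 kHz = 100 kHz.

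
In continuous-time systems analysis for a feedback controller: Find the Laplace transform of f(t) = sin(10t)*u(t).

Standard pair: sin(wt)*u(t) <-> w/(s^2+w^2)
With w = 10: L{sin(10t)*u(t)} = 10/(s^2+100)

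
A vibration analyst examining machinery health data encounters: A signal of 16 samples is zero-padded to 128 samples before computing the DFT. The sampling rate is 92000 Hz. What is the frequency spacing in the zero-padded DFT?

Original DFT: N = 16, resolution = f_s/N = 92000/16 = 5750 Hz
Zero-padded DFT: N = 128, resolution = f_s/N = 92000/128 = 2875/4 Hz
Zero-padding interpolates the spectrum (finer frequency grid)
but does NOT improve the true spectral resolution (ability to resolve close frequencies).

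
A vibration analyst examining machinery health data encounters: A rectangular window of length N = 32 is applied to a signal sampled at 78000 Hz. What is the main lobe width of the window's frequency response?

For a rectangular window of length N,
the main lobe width in frequency is 2*f_s/N.
= 2*78000/32 = 4875 Hz
This determines the minimum frequency separation for resolving two sinusoids.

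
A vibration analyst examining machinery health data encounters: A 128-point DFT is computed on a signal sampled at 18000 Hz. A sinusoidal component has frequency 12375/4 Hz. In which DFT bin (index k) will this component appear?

DFT frequency resolution = f_s/N = 18000/128 = 1125/8 Hz
Bin index k = f_signal / resolution = 12375/4 / 1125/8 = 22
The signal frequency 12375/4 Hz falls in DFT bin k = 22.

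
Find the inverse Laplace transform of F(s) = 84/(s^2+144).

Standard pair: w/(s^2+w^2) <-> sin(wt)*u(t)
Recognize w^2 = 144, so w = 12; numerator 84 = 7*12.
f(t) = 7*sin(12t)*u(t)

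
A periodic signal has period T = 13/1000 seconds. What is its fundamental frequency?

The fundamental frequency is the reciprocal of the period.
f = 1/T = 1/(13/1000) = 1000/13 Hz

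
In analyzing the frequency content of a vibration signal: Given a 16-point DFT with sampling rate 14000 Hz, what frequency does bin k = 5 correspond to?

The frequency of DFT bin k is: f_k = k * f_s / N
f_5 = 5 * 14000 / 16 = 4375 Hz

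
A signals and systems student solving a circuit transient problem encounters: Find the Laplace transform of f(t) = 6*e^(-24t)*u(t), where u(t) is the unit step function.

Standard Laplace transform pair:
e^(-at)*u(t) <-> 1/(s+a)
With a = 24: L{6*e^(-24t)*u(t)} = 6/(s+24), ROC: Re(s) > -24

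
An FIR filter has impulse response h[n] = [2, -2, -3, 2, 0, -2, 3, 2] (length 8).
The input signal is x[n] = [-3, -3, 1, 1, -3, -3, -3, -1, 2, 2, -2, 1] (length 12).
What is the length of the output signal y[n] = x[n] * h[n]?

For linear convolution, the output length is:
len(y) = len(x) + len(h) - 1 = 12 + 8 - 1 = 19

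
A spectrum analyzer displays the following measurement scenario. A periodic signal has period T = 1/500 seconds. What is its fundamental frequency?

The fundamental frequency is the reciprocal of the period.
f = 1/T = 1/(1/500) = 500 Hz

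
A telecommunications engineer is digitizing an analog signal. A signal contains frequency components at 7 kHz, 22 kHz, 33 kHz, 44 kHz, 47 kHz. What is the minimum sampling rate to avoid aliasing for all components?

The highest frequency component is f_max = 47 kHz.
Nyquist rate = 2 * f_max = 2 * 47 kHz = 94 kHz.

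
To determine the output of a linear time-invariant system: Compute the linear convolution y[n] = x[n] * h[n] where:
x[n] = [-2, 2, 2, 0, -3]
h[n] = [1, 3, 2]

y[n] = sum_k x[k]*h[n-k]. Output length = len(x) + len(h) - 1 = 5 + 3 - 1 = 7.
y[0] = -2*1 = -2
y[1] = 2*1 + -2*3 = -4
y[2] = 2*1 + 2*3 + -2*2 = 4
y[3] = 0*1 + 2*3 + 2*2 = 10
y[4] = -3*1 + 0*3 + 2*2 = 1
y[5] = -3*3 + 0*2 = -9
y[6] = -3*2 = -6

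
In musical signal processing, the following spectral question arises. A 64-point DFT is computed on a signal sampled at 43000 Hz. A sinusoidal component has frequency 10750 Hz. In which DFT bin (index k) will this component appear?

DFT frequency resolution = f_s/N = 43000/64 = 5375/8 Hz
Bin index k = f_signal / resolution = 10750 / 5375/8 = 16
The signal frequency 10750 Hz falls in DFT bin k = 16.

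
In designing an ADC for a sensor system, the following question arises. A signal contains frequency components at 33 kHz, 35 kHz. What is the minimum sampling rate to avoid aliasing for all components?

The highest frequency component is f_max = 35 kHz.
Nyquist rate = 2 * f_max = 2 * 35 kHz = 70 kHz.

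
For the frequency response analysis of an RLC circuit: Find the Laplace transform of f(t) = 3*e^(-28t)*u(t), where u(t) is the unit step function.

Standard Laplace transform pair:
e^(-at)*u(t) <-> 1/(s+a)
With a = 28: L{3*e^(-28t)*u(t)} = 3/(s+28), ROC: Re(s) > -28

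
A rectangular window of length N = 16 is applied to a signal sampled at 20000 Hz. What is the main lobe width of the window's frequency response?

For a rectangular window of length N,
the main lobe width in frequency is 2*f_s/N.
= 2*20000/16 = 2500 Hz
This determines the minimum frequency separation for resolving two sinusoids.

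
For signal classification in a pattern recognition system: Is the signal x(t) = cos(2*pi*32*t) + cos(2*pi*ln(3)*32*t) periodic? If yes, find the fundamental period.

f1 = 32 Hz, f2 = 32*ln(3) Hz
Ratio f2/f1 = ln(3), which is irrational.
Since the frequency ratio is irrational, no common period exists.
The signal is not periodic.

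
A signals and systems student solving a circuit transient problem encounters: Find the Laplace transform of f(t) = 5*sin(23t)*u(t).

Standard pair: sin(wt)*u(t) <-> w/(s^2+w^2)
With w = 23: L{5*sin(23t)*u(t)} = 115/(s^2+529)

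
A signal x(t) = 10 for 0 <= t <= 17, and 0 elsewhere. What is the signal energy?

Energy = integral of |x(t)|^2 dt over the signal duration
= 10^2 * 17 = 100 * 17 = 1700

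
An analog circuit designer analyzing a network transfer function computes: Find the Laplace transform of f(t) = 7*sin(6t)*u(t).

Standard pair: sin(wt)*u(t) <-> w/(s^2+w^2)
With w = 6: L{7*sin(6t)*u(t)} = 42/(s^2+36)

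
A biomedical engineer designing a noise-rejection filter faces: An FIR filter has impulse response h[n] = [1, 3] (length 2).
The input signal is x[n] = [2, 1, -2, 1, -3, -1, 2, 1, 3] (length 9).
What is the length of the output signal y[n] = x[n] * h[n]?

For linear convolution, the output length is:
len(y) = len(x) + len(h) - 1 = 9 + 2 - 1 = 10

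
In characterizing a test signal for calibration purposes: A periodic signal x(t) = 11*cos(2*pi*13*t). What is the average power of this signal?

Average power of A*cos(wt) is A^2/2.
P = 11^2 / 2 = 121/2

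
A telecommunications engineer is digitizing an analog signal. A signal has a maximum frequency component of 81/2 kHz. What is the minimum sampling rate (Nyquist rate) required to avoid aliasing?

By the Nyquist-Shannon sampling theorem,
the minimum sampling rate (Nyquist rate) must be at least 2 * f_max.
Nyquist rate = 2 * 81/2 kHz = 81 kHz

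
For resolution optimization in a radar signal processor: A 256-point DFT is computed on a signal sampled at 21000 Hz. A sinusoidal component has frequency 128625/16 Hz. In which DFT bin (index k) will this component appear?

DFT frequency resolution = f_s/N = 21000/256 = 2625/32 Hz
Bin index k = f_signal / resolution = 128625/16 / 2625/32 = 98
The signal frequency 128625/16 Hz falls in DFT bin k = 98.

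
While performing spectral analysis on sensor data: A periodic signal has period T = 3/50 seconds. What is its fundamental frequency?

The fundamental frequency is the reciprocal of the period.
f = 1/T = 1/(3/50) = 50/3 Hz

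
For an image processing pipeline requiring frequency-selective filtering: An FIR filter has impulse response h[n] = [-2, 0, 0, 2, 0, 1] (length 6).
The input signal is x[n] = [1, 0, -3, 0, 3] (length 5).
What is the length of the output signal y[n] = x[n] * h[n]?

For linear convolution, the output length is:
len(y) = len(x) + len(h) - 1 = 5 + 6 - 1 = 10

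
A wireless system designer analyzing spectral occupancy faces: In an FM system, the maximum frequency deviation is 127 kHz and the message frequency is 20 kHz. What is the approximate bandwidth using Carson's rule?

Carson's rule: BW = 2*(delta_f + f_m)
= 2*(127 + 20) kHz = 294 kHz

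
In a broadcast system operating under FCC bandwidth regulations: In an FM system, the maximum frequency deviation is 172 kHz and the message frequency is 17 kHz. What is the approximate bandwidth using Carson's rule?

Carson's rule: BW = 2*(delta_f + f_m)
= 2*(172 + 17) kHz = 378 kHz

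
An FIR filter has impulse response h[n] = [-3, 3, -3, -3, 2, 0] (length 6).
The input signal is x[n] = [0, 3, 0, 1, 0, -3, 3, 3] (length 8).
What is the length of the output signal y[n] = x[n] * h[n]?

For linear convolution, the output length is:
len(y) = len(x) + len(h) - 1 = 8 + 6 - 1 = 13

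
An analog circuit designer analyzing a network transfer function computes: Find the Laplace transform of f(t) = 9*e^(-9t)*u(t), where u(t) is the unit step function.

Standard Laplace transform pair:
e^(-at)*u(t) <-> 1/(s+a)
With a = 9: L{9*e^(-9t)*u(t)} = 9/(s+9), ROC: Re(s) > -9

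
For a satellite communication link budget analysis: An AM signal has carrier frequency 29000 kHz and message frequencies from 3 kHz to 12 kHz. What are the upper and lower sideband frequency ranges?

Upper sideband (USB) = fc + [fm_low, fm_high] = 29000 + [3, 12] = [29003, 29012] kHz
Lower sideband (LSB) = fc - [fm_high, fm_low] = 29000 - [12, 3] = [28988, 28997] kHz
Total occupied spectrum: 28988 kHz to 29012 kHz (plus carrier at 29000 kHz)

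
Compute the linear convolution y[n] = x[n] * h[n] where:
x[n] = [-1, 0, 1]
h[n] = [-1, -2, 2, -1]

y[n] = sum_k x[k]*h[n-k]. Output length = len(x) + len(h) - 1 = 3 + 4 - 1 = 6.
y[0] = -1*-1 = 1
y[1] = 0*-1 + -1*-2 = 2
y[2] = 1*-1 + 0*-2 + -1*2 = -3
y[3] = 1*-2 + 0*2 + -1*-1 = -1
y[4] = 1*2 + 0*-1 = 2
y[5] = 1*-1 = -1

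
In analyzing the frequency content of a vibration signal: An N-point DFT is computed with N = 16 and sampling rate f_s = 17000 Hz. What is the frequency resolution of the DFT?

DFT frequency resolution = f_s / N
= 17000 / 16 = 2125/2 Hz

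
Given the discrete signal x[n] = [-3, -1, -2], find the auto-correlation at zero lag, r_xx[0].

The auto-correlation at zero lag r_xx[0] equals the signal energy.
r_xx[0] = sum of x[n]^2 = (-3)^2 + (-1)^2 + (-2)^2
= 9 + 1 + 4 = 14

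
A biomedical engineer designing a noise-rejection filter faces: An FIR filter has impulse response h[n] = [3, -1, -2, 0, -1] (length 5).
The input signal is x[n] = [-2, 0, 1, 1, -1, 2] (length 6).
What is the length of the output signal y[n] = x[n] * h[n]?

For linear convolution, the output length is:
len(y) = len(x) + len(h) - 1 = 6 + 5 - 1 = 10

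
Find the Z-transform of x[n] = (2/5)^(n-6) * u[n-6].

Time-shifting property: if X(z) = Z{x[n]}, then Z{x[n-d]} = z^(-d) * X(z)
X(z) = z/(z - 2/5) for x[n] = (2/5)^n * u[n]
Z{x[n-6]} = z^(-6) * z/(z - 2/5) = z^(-5)/(z - 2/5)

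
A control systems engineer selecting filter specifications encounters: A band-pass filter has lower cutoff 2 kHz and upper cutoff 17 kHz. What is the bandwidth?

Bandwidth = f_high - f_low
= 17 kHz - 2 kHz = 15 kHz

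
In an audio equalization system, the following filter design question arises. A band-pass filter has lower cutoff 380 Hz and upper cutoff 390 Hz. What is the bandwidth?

Bandwidth = f_high - f_low
= 390 Hz - 380 Hz = 10 Hz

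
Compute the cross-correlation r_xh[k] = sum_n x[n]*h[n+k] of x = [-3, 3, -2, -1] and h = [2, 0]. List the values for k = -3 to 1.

Both sequences indexed from 0 and zero outside their support.
Lags with overlap: k = -3 to 1.
  r_xh[-3] = x[3]*h[0] = -2
  r_xh[-2] = x[2]*h[0] + x[3]*h[1] = -4
  r_xh[-1] = x[1]*h[0] + x[2]*h[1] = 6
  r_xh[0] = x[0]*h[0] + x[1]*h[1] = -6
  r_xh[1] = x[0]*h[1] = 0
r_xh = [-2, -4, 6, -6, 0] (for k = -3, ..., 1)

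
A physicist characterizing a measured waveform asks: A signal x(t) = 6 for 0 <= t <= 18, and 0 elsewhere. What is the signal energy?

Energy = integral of |x(t)|^2 dt over the signal duration
= 6^2 * 18 = 36 * 18 = 648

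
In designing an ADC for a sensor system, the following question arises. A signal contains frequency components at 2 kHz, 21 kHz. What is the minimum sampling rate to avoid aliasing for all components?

The highest frequency component is f_max = 21 kHz.
Nyquist rate = 2 * f_max = 2 * 21 kHz = 42 kHz.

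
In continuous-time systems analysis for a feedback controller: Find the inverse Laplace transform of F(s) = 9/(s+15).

Standard pair: k/(s+a) <-> k*e^(-at)*u(t)
With k=9, a=15: f(t) = 9*e^(-15t)*u(t)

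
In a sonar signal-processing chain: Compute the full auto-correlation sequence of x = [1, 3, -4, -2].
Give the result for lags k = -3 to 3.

r_xx[k] = sum_m x[m]*x[m+k], indexed from 0, for k = -3 to 3:
  r_xx[-3] = x[3]*x[0] = -2
  r_xx[-2] = x[2]*x[0] + x[3]*x[1] = -10
  r_xx[-1] = x[1]*x[0] + x[2]*x[1] + x[3]*x[2] = -1
  r_xx[0] = x[0]*x[0] + x[1]*x[1] + x[2]*x[2] + x[3]*x[3] = 30
  r_xx[1] = x[0]*x[1] + x[1]*x[2] + x[2]*x[3] = -1
  r_xx[2] = x[0]*x[2] + x[1]*x[3] = -10
  r_xx[3] = x[0]*x[3] = -2
r_xx = [-2, -10, -1, 30, -1, -10, -2]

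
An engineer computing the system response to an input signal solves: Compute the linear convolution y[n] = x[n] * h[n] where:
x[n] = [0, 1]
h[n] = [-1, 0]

y[n] = sum_k x[k]*h[n-k]. Output length = len(x) + len(h) - 1 = 2 + 2 - 1 = 3.
y[0] = 0*-1 = 0
y[1] = 1*-1 + 0*0 = -1
y[2] = 1*0 = 0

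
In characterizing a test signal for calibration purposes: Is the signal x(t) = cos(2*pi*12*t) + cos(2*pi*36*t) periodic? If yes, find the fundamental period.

f1 = 12 Hz, f2 = 36 Hz
Period T1 = 1/12, T2 = 1/36
Ratio T1/T2 = 36/12, which is rational.
The signal is periodic with fundamental period T = 1/GCD(12,36) = 1/12 s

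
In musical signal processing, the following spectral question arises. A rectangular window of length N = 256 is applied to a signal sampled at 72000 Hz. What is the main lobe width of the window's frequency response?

For a rectangular window of length N,
the main lobe width in frequency is 2*f_s/N.
= 2*72000/256 = 1125/2 Hz
This determines the minimum frequency separation for resolving two sinusoids.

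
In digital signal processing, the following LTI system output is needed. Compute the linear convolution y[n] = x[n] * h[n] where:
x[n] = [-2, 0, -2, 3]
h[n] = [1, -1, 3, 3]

y[n] = sum_k x[k]*h[n-k]. Output length = len(x) + len(h) - 1 = 4 + 4 - 1 = 7.
y[0] = -2*1 = -2
y[1] = 0*1 + -2*-1 = 2
y[2] = -2*1 + 0*-1 + -2*3 = -8
y[3] = 3*1 + -2*-1 + 0*3 + -2*3 = -1
y[4] = 3*-1 + -2*3 + 0*3 = -9
y[5] = 3*3 + -2*3 = 3
y[6] = 3*3 = 9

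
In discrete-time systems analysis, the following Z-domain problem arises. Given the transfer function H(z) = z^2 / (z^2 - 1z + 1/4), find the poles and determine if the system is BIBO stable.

Poles are roots of the denominator: z^2 - 1z + 1/4 = 0.
Quadratic formula: z = [-(-1) +/- sqrt((-1)^2 - 4*(1/4))] / 2
Discriminant = 1 - 1 = 0; sqrt = 0.
z = (1 +/- 0) / 2 = 1/2 (repeated root).
|p1| = 1/2, |p2| = 1/2.
For BIBO stability, all poles must lie inside the unit circle (|p| < 1).
System is STABLE since both |p| < 1.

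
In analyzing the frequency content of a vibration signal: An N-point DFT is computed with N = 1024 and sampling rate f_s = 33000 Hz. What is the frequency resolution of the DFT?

DFT frequency resolution = f_s / N
= 33000 / 1024 = 4125/128 Hz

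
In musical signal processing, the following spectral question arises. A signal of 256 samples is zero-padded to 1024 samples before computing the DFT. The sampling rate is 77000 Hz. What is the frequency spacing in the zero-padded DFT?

Original DFT: N = 256, resolution = f_s/N = 77000/256 = 9625/32 Hz
Zero-padded DFT: N = 1024, resolution = f_s/N = 77000/1024 = 9625/128 Hz
Zero-padding interpolates the spectrum (finer frequency grid)
but does NOT improve the true spectral resolution (ability to resolve close frequencies).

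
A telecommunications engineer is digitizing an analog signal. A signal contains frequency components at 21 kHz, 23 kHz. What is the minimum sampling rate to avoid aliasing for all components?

The highest frequency component is f_max = 23 kHz.
Nyquist rate = 2 * f_max = 2 * 23 kHz = 46 kHz.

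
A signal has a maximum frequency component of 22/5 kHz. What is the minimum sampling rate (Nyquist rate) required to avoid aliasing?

By the Nyquist-Shannon sampling theorem,
the minimum sampling rate (Nyquist rate) must be at least 2 * f_max.
Nyquist rate = 2 * 22/5 kHz = 44/5 kHz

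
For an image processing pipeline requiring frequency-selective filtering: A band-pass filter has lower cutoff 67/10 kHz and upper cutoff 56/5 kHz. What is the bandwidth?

Bandwidth = f_high - f_low
= 56/5 kHz - 67/10 kHz = 9/2 kHz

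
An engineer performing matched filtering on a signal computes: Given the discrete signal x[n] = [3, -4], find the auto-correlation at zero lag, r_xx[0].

The auto-correlation at zero lag r_xx[0] equals the signal energy.
r_xx[0] = sum of x[n]^2 = 3^2 + (-4)^2
= 9 + 16 = 25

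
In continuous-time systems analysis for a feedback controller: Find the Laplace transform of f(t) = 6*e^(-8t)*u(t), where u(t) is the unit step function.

Standard Laplace transform pair:
e^(-at)*u(t) <-> 1/(s+a)
With a = 8: L{6*e^(-8t)*u(t)} = 6/(s+8), ROC: Re(s) > -8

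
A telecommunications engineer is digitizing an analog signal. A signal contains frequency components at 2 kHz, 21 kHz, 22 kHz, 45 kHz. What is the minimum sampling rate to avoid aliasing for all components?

The highest frequency component is f_max = 45 kHz.
Nyquist rate = 2 * f_max = 2 * 45 kHz = 90 kHz.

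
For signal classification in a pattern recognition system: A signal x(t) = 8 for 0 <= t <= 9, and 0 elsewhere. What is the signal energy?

Energy = integral of |x(t)|^2 dt over the signal duration
= 8^2 * 9 = 64 * 9 = 576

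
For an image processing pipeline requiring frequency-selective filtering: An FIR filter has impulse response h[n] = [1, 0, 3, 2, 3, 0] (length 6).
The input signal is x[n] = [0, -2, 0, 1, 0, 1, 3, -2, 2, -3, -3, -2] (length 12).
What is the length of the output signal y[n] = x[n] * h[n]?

For linear convolution, the output length is:
len(y) = len(x) + len(h) - 1 = 12 + 6 - 1 = 17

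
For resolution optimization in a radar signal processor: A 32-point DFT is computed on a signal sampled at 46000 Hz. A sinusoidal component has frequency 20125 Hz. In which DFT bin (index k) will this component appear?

DFT frequency resolution = f_s/N = 46000/32 = 2875/2 Hz
Bin index k = f_signal / resolution = 20125 / 2875/2 = 14
The signal frequency 20125 Hz falls in DFT bin k = 14.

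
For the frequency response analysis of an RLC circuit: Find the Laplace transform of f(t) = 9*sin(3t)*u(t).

Standard pair: sin(wt)*u(t) <-> w/(s^2+w^2)
With w = 3: L{9*sin(3t)*u(t)} = 27/(s^2+9)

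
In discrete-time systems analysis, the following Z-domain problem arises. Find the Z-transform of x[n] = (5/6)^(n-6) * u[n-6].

Time-shifting property: if X(z) = Z{x[n]}, then Z{x[n-d]} = z^(-d) * X(z)
X(z) = z/(z - 5/6) for x[n] = (5/6)^n * u[n]
Z{x[n-6]} = z^(-6) * z/(z - 5/6) = z^(-5)/(z - 5/6)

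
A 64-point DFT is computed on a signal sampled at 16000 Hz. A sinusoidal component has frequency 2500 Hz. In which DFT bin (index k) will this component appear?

DFT frequency resolution = f_s/N = 16000/64 = 250 Hz
Bin index k = f_signal / resolution = 2500 / 250 = 10
The signal frequency 2500 Hz falls in DFT bin k = 10.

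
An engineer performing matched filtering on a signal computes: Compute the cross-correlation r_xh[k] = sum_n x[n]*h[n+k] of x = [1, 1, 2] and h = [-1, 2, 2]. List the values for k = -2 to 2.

Both sequences indexed from 0 and zero outside their support.
Lags with overlap: k = -2 to 2.
  r_xh[-2] = x[2]*h[0] = -2
  r_xh[-1] = x[1]*h[0] + x[2]*h[1] = 3
  r_xh[0] = x[0]*h[0] + x[1]*h[1] + x[2]*h[2] = 5
  r_xh[1] = x[0]*h[1] + x[1]*h[2] = 4
  r_xh[2] = x[0]*h[2] = 2
r_xh = [-2, 3, 5, 4, 2] (for k = -2, ..., 2)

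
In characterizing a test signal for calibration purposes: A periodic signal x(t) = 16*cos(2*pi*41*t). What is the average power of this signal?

Average power of A*cos(wt) is A^2/2.
P = 16^2 / 2 = 256/2 = 128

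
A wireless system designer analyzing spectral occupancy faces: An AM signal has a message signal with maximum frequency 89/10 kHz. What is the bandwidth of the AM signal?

In AM (double-sideband), the bandwidth is twice the message frequency.
BW = 2 * f_m = 2 * 89/10 kHz = 89/5 kHz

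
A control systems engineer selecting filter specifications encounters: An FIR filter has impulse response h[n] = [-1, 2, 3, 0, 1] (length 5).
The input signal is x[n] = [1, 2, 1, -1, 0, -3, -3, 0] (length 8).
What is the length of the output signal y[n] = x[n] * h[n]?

For linear convolution, the output length is:
len(y) = len(x) + len(h) - 1 = 8 + 5 - 1 = 12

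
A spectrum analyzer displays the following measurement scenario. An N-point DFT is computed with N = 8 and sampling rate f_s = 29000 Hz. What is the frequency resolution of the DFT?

DFT frequency resolution = f_s / N
= 29000 / 8 = 3625 Hz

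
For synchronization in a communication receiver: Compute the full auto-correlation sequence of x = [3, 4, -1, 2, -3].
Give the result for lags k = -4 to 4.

r_xx[k] = sum_m x[m]*x[m+k], indexed from 0, for k = -4 to 4:
  r_xx[-4] = x[4]*x[0] = -9
  r_xx[-3] = x[3]*x[0] + x[4]*x[1] = -6
  r_xx[-2] = x[2]*x[0] + x[3]*x[1] + x[4]*x[2] = 8
  r_xx[-1] = x[1]*x[0] + x[2]*x[1] + x[3]*x[2] + x[4]*x[3] = 0
  r_xx[0] = x[0]*x[0] + x[1]*x[1] + x[2]*x[2] + x[3]*x[3] + x[4]*x[4] = 39
  r_xx[1] = x[0]*x[1] + x[1]*x[2] + x[2]*x[3] + x[3]*x[4] = 0
  r_xx[2] = x[0]*x[2] + x[1]*x[3] + x[2]*x[4] = 8
  r_xx[3] = x[0]*x[3] + x[1]*x[4] = -6
  r_xx[4] = x[0]*x[4] = -9
r_xx = [-9, -6, 8, 0, 39, 0, 8, -6, -9]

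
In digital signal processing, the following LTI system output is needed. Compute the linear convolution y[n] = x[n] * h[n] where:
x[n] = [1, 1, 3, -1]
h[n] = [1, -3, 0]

y[n] = sum_k x[k]*h[n-k]. Output length = len(x) + len(h) - 1 = 4 + 3 - 1 = 6.
y[0] = 1*1 = 1
y[1] = 1*1 + 1*-3 = -2
y[2] = 3*1 + 1*-3 + 1*0 = 0
y[3] = -1*1 + 3*-3 + 1*0 = -10
y[4] = -1*-3 + 3*0 = 3
y[5] = -1*0 = 0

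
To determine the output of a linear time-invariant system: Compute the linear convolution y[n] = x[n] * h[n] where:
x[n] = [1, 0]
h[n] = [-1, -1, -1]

y[n] = sum_k x[k]*h[n-k]. Output length = len(x) + len(h) - 1 = 2 + 3 - 1 = 4.
y[0] = 1*-1 = -1
y[1] = 0*-1 + 1*-1 = -1
y[2] = 0*-1 + 1*-1 = -1
y[3] = 0*-1 = 0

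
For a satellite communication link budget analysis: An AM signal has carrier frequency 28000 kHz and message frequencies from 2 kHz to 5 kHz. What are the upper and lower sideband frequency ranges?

Upper sideband (USB) = fc + [fm_low, fm_high] = 28000 + [2, 5] = [28002, 28005] kHz
Lower sideband (LSB) = fc - [fm_high, fm_low] = 28000 - [5, 2] = [27995, 27998] kHz
Total occupied spectrum: 27995 kHz to 28005 kHz (plus carrier at 28000 kHz)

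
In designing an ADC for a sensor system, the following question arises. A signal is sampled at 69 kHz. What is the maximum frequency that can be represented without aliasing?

The maximum frequency that can be represented without aliasing
is the Nyquist frequency: f_max = f_s / 2 = 69 kHz / 2 = 69/2 kHz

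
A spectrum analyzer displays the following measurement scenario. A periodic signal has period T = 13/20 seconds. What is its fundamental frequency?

The fundamental frequency is the reciprocal of the period.
f = 1/T = 1/(13/20) = 20/13 Hz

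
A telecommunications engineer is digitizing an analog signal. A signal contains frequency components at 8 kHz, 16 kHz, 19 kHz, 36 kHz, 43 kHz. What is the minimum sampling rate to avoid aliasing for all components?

The highest frequency component is f_max = 43 kHz.
Nyquist rate = 2 * f_max = 2 * 43 kHz = 86 kHz.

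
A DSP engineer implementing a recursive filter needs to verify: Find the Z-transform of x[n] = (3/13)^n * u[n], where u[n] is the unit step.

The Z-transform of a^n * u[n] is z/(z-a) for |z| > |a|.
Here a = 3/13, so X(z) = z/(z - (3/13)) = 13z/(13z - 3)
ROC: |z| > 3/13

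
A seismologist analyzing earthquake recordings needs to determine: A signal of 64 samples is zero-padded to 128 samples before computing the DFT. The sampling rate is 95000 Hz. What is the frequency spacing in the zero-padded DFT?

Original DFT: N = 64, resolution = f_s/N = 95000/64 = 11875/8 Hz
Zero-padded DFT: N = 128, resolution = f_s/N = 95000/128 = 11875/16 Hz
Zero-padding interpolates the spectrum (finer frequency grid)
but does NOT improve the true spectral resolution (ability to resolve close frequencies).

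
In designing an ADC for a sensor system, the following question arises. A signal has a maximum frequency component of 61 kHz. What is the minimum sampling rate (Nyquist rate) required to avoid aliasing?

By the Nyquist-Shannon sampling theorem,
the minimum sampling rate (Nyquist rate) must be at least 2 * f_max.
Nyquist rate = 2 * 61 kHz = 122 kHz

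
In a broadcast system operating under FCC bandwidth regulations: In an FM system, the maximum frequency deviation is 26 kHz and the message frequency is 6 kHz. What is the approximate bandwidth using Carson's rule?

Carson's rule: BW = 2*(delta_f + f_m)
= 2*(26 + 6) kHz = 64 kHz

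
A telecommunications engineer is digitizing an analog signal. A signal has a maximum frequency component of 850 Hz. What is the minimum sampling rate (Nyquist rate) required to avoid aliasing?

By the Nyquist-Shannon sampling theorem,
the minimum sampling rate (Nyquist rate) must be at least 2 * f_max.
Nyquist rate = 2 * 850 Hz = 1700 Hz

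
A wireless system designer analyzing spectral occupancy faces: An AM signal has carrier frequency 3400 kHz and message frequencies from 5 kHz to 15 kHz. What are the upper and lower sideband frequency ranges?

Upper sideband (USB) = fc + [fm_low, fm_high] = 3400 + [5, 15] = [3405, 3415] kHz
Lower sideband (LSB) = fc - [fm_high, fm_low] = 3400 - [15, 5] = [3385, 3395] kHz
Total occupied spectrum: 3385 kHz to 3415 kHz (plus carrier at 3400 kHz)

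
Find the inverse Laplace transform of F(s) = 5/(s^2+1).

Standard pair: w/(s^2+w^2) <-> sin(wt)*u(t)
Recognize w^2 = 1, so w = 1; numerator 5 = 5*1.
f(t) = 5*sin(t)*u(t)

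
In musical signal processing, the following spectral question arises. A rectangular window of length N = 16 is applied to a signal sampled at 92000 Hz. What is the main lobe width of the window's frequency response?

For a rectangular window of length N,
the main lobe width in frequency is 2*f_s/N.
= 2*92000/16 = 11500 Hz
This determines the minimum frequency separation for resolving two sinusoids.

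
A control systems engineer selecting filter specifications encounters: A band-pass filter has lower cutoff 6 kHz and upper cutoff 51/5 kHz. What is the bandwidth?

Bandwidth = f_high - f_low
= 51/5 kHz - 6 kHz = 21/5 kHz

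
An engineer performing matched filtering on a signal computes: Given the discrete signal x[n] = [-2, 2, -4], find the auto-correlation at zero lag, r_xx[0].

The auto-correlation at zero lag r_xx[0] equals the signal energy.
r_xx[0] = sum of x[n]^2 = (-2)^2 + 2^2 + (-4)^2
= 4 + 4 + 16 = 24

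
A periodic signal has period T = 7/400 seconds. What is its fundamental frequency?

The fundamental frequency is the reciprocal of the period.
f = 1/T = 1/(7/400) = 400/7 Hz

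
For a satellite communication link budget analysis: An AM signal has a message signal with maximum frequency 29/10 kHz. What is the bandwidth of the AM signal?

In AM (double-sideband), the bandwidth is twice the message frequency.
BW = 2 * f_m = 2 * 29/10 kHz = 29/5 kHz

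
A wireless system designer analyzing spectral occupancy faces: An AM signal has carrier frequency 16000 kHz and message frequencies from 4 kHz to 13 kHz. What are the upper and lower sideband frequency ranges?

Upper sideband (USB) = fc + [fm_low, fm_high] = 16000 + [4, 13] = [16004, 16013] kHz
Lower sideband (LSB) = fc - [fm_high, fm_low] = 16000 - [13, 4] = [15987, 15996] kHz
Total occupied spectrum: 15987 kHz to 16013 kHz (plus carrier at 16000 kHz)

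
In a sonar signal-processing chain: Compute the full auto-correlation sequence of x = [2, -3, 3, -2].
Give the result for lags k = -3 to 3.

r_xx[k] = sum_m x[m]*x[m+k], indexed from 0, for k = -3 to 3:
  r_xx[-3] = x[3]*x[0] = -4
  r_xx[-2] = x[2]*x[0] + x[3]*x[1] = 12
  r_xx[-1] = x[1]*x[0] + x[2]*x[1] + x[3]*x[2] = -21
  r_xx[0] = x[0]*x[0] + x[1]*x[1] + x[2]*x[2] + x[3]*x[3] = 26
  r_xx[1] = x[0]*x[1] + x[1]*x[2] + x[2]*x[3] = -21
  r_xx[2] = x[0]*x[2] + x[1]*x[3] = 12
  r_xx[3] = x[0]*x[3] = -4
r_xx = [-4, 12, -21, 26, -21, 12, -4]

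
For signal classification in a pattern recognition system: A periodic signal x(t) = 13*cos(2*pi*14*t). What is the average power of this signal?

Average power of A*cos(wt) is A^2/2.
P = 13^2 / 2 = 169/2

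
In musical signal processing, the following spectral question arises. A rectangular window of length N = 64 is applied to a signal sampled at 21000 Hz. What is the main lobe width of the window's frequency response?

For a rectangular window of length N,
the main lobe width in frequency is 2*f_s/N.
= 2*21000/64 = 2625/4 Hz
This determines the minimum frequency separation for resolving two sinusoids.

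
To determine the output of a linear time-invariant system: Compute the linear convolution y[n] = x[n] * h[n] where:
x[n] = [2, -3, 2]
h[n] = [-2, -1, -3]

y[n] = sum_k x[k]*h[n-k]. Output length = len(x) + len(h) - 1 = 3 + 3 - 1 = 5.
y[0] = 2*-2 = -4
y[1] = -3*-2 + 2*-1 = 4
y[2] = 2*-2 + -3*-1 + 2*-3 = -7
y[3] = 2*-1 + -3*-3 = 7
y[4] = 2*-3 = -6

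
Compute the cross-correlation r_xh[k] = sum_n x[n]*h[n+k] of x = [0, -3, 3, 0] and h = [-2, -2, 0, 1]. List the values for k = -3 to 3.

Both sequences indexed from 0 and zero outside their support.
Lags with overlap: k = -3 to 3.
  r_xh[-3] = x[3]*h[0] = 0
  r_xh[-2] = x[2]*h[0] + x[3]*h[1] = -6
  r_xh[-1] = x[1]*h[0] + x[2]*h[1] + x[3]*h[2] = 0
  r_xh[0] = x[0]*h[0] + x[1]*h[1] + x[2]*h[2] + x[3]*h[3] = 6
  r_xh[1] = x[0]*h[1] + x[1]*h[2] + x[2]*h[3] = 3
  r_xh[2] = x[0]*h[2] + x[1]*h[3] = -3
  r_xh[3] = x[0]*h[3] = 0
r_xh = [0, -6, 0, 6, 3, -3, 0] (for k = -3, ..., 3)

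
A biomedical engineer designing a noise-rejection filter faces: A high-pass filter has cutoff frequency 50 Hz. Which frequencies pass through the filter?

A high-pass filter passes all frequencies above the cutoff frequency 50 Hz and attenuates lower frequencies.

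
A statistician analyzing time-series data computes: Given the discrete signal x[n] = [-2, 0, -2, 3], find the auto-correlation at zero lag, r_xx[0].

The auto-correlation at zero lag r_xx[0] equals the signal energy.
r_xx[0] = sum of x[n]^2 = (-2)^2 + 0^2 + (-2)^2 + 3^2
= 4 + 0 + 4 + 9 = 17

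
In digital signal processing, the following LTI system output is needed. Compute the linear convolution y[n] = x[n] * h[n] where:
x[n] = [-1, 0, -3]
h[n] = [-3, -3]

y[n] = sum_k x[k]*h[n-k]. Output length = len(x) + len(h) - 1 = 3 + 2 - 1 = 4.
y[0] = -1*-3 = 3
y[1] = 0*-3 + -1*-3 = 3
y[2] = -3*-3 + 0*-3 = 9
y[3] = -3*-3 = 9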